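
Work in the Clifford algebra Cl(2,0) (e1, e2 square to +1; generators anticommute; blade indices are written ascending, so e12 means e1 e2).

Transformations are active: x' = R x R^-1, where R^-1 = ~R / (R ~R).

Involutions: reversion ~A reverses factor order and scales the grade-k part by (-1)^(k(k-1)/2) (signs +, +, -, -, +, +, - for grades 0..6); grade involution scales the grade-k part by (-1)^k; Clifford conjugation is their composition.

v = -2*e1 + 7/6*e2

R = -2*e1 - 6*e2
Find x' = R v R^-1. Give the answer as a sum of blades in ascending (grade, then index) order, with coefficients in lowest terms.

~R = -2*e1 - 6*e2, and R ~R = 40, so R^-1 = ~R / (40).
R v = -3 - 43/3*e12
Answer: 23/10*e1 - 4/15*e2


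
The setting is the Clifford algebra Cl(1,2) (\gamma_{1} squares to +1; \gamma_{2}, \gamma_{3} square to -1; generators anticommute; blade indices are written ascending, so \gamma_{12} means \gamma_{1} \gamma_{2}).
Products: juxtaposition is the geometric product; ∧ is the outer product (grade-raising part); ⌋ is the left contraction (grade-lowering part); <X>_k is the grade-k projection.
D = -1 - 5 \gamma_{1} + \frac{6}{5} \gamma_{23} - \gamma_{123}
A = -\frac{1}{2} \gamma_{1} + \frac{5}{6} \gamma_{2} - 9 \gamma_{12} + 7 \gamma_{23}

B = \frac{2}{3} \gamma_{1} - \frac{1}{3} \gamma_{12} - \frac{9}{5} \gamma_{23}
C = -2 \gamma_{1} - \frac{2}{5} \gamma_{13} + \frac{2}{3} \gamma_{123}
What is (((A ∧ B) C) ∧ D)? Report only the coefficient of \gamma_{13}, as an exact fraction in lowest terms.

step 1: -\frac{5}{9} \gamma_{12} + \frac{167}{30} \gamma_{123}
step 2: -\frac{167}{45} + \frac{251}{225} \gamma_{2} - \frac{10}{27} \gamma_{3} - \frac{511}{45} \gamma_{23}
step 3: \frac{167}{45} + \frac{167}{9} \gamma_{1} - \frac{251}{225} \gamma_{2} + \frac{10}{27} \gamma_{3} + \frac{251}{45} \gamma_{12} - \frac{50}{27} \gamma_{13} + \frac{1553}{225} \gamma_{23} + \frac{2722}{45} \gamma_{123}
Answer: -\frac{50}{27}


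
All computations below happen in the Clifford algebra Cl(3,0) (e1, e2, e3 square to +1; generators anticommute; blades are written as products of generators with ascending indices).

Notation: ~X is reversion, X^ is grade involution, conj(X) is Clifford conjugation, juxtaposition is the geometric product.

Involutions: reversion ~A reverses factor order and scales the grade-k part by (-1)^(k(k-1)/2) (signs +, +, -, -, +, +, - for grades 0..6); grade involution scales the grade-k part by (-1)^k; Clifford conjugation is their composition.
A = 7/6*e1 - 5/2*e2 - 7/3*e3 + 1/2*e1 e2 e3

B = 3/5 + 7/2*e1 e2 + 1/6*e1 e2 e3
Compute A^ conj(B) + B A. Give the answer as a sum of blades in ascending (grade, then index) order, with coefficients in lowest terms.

first term: 1/12 + 161/20*e1 + 67/12*e2 - 7/20*e3 + 7/18*e1 e2 - 5/12*e1 e3 - 7/36*e2 e3 - 127/15*e1 e2 e3
second term: -1/12 - 161/20*e1 - 67/12*e2 - 63/20*e3 - 7/18*e1 e2 + 5/12*e1 e3 + 7/36*e2 e3 - 118/15*e1 e2 e3
Answer: -7/2*e3 - 49/3*e1 e2 e3


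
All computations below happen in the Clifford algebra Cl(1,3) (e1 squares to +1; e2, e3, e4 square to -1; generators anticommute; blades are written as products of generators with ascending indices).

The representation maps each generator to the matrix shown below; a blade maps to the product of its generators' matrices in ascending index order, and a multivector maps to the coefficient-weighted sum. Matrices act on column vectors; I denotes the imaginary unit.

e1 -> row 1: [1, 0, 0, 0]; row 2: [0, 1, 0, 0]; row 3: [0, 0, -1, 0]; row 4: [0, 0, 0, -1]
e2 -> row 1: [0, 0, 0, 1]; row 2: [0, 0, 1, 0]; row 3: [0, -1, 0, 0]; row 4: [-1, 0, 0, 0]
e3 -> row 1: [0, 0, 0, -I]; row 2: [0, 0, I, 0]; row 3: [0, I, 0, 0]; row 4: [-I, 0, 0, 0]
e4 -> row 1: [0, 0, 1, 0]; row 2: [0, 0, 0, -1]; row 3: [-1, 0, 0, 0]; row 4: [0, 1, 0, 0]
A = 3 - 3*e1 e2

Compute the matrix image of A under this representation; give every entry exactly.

Bivector images (products of the table entries): rho(e1 e2) = rho(e1)rho(e2) = row 1: [0, 0, 0, 1]; row 2: [0, 0, 1, 0]; row 3: [0, 1, 0, 0]; row 4: [1, 0, 0, 0].
M = (3)*1 + (-3)*rho(e1 e2), summed entrywise (1 is the identity matrix):
Answer: row 1: [3, 0, 0, -3]; row 2: [0, 3, -3, 0]; row 3: [0, -3, 3, 0]; row 4: [-3, 0, 0, 3]


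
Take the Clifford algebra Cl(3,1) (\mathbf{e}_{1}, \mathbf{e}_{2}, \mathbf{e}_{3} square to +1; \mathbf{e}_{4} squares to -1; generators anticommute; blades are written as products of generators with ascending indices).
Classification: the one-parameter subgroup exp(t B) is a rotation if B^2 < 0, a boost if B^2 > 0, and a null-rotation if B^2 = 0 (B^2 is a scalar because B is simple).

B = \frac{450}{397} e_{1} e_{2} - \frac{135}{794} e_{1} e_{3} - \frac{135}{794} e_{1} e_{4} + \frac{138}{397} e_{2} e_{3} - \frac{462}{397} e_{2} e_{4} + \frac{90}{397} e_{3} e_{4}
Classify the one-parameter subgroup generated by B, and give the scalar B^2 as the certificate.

B^2 term by term: the squares give (\frac{450}{397})^2*(e_{1} e_{2})^2 + (-\frac{135}{794})^2*(e_{1} e_{3})^2 + (-\frac{135}{794})^2*(e_{1} e_{4})^2 + (\frac{138}{397})^2*(e_{2} e_{3})^2 + (-\frac{462}{397})^2*(e_{2} e_{4})^2 + (\frac{90}{397})^2*(e_{3} e_{4})^2 = \frac{202500}{157609}*(-1) + \frac{18225}{630436}*(-1) + \frac{18225}{630436}*(+1) + \frac{19044}{157609}*(-1) + \frac{213444}{157609}*(+1) + \frac{8100}{157609}*(+1) = 0 (each basis 2-blade squares to minus the product of its generators' squares); cross terms between blades sharing an index anticommute and cancel; the commuting (index-disjoint) pairs give grade-4 terms 2*c*c'*(blade product), which cancel blade by blade — e_{1} e_{2} e_{3} e_{4}: \frac{81000}{157609} - \frac{62370}{157609} - \frac{18630}{157609} = 0 — confirming B is simple. So B^2 = 0.
Answer: null-rotation, certificate B^2 = 0. One invariant decides it: the square 0 survives every conjugation, and its sign is exactly the classification.


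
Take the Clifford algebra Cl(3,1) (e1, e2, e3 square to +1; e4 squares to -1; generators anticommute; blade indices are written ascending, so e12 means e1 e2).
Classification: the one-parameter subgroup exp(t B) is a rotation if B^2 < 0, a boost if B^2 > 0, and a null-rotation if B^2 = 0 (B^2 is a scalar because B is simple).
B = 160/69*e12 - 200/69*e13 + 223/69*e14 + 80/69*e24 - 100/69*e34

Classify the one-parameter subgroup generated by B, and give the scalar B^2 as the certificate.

B^2 term by term: the squares give (160/69)^2*(e12)^2 + (-200/69)^2*(e13)^2 + (223/69)^2*(e14)^2 + (80/69)^2*(e24)^2 + (-100/69)^2*(e34)^2 = 25600/4761*(-1) + 40000/4761*(-1) + 49729/4761*(+1) + 6400/4761*(+1) + 10000/4761*(+1) = 1/9 (each basis 2-blade squares to minus the product of its generators' squares); cross terms between blades sharing an index anticommute and cancel; the commuting (index-disjoint) pairs give grade-4 terms 2*c*c'*(blade product), which cancel blade by blade — e1234: -32000/4761 + 32000/4761 = 0 — confirming B is simple. So B^2 = 1/9.
Answer: boost, certificate B^2 = 1/9. Certificate logic: 1/9 is a conjugation-invariant scalar, so its sign fixes rotation versus boost versus null-rotation outright.


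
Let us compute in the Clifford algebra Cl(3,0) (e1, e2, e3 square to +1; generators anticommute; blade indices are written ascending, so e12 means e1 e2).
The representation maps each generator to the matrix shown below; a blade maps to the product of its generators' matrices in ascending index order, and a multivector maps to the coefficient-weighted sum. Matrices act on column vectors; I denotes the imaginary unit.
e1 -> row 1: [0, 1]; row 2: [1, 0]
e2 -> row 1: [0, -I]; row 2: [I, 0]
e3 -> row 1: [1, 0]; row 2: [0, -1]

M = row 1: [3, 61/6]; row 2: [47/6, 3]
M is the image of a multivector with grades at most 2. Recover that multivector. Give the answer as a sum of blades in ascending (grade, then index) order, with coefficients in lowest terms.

Method: 1, rho(e1), rho(e2), rho(e3) form a trace-orthogonal basis of the 2x2 complex matrices (tr(X Y) = 2 if X = Y, else 0), so M = m0*1 + m1*rho(e1) + m2*rho(e2) + m3*rho(e3) with m0 = tr(M)/2 = 3, m1 = tr(M rho(e1))/2 = 9, m2 = tr(M rho(e2))/2 = 7*I/6, m3 = tr(M rho(e3))/2 = 0.
Multiplying table entries, the bivector images are rho(e12) = I*rho(e3), rho(e13) = -I*rho(e2), rho(e23) = I*rho(e1); with real blade coefficients the real parts of m0..m3 are the coefficients of 1, e1, e2, e3 and the imaginary parts give the bivectors (e23: Im m1, e13: -Im m2, e12: Im m3).
Answer: 3 + 9*e1 - 7/6*e13


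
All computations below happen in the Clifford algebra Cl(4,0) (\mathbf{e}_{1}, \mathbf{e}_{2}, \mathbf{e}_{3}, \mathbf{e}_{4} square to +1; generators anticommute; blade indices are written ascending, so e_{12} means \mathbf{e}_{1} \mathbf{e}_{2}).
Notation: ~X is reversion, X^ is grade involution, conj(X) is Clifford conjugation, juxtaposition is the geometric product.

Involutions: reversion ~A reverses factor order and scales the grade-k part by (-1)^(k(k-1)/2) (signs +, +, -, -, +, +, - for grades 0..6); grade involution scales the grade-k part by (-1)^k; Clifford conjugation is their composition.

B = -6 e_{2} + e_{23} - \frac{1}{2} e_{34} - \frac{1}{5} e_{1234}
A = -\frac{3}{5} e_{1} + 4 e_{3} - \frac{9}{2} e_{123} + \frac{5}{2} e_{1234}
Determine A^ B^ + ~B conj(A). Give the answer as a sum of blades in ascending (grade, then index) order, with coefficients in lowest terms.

first term: -\frac{1}{2} - \frac{9}{2} e_{1} + 4 e_{2} + \frac{29}{10} e_{4} + \frac{97}{20} e_{12} - 27 e_{13} - \frac{5}{2} e_{14} + 24 e_{23} + \frac{3}{5} e_{123} - \frac{29}{20} e_{124} + \frac{147}{10} e_{134} - \frac{3}{25} e_{234}
second term: -\frac{1}{2} - \frac{9}{2} e_{1} + 4 e_{2} + \frac{29}{10} e_{4} + \frac{47}{20} e_{12} - 27 e_{13} + \frac{5}{2} e_{14} + 24 e_{23} - \frac{3}{5} e_{123} + \frac{29}{20} e_{124} + \frac{153}{10} e_{134} + \frac{3}{25} e_{234}
Answer: -1 - 9 e_{1} + 8 e_{2} + \frac{29}{5} e_{4} + \frac{36}{5} e_{12} - 54 e_{13} + 48 e_{23} + 30 e_{134}


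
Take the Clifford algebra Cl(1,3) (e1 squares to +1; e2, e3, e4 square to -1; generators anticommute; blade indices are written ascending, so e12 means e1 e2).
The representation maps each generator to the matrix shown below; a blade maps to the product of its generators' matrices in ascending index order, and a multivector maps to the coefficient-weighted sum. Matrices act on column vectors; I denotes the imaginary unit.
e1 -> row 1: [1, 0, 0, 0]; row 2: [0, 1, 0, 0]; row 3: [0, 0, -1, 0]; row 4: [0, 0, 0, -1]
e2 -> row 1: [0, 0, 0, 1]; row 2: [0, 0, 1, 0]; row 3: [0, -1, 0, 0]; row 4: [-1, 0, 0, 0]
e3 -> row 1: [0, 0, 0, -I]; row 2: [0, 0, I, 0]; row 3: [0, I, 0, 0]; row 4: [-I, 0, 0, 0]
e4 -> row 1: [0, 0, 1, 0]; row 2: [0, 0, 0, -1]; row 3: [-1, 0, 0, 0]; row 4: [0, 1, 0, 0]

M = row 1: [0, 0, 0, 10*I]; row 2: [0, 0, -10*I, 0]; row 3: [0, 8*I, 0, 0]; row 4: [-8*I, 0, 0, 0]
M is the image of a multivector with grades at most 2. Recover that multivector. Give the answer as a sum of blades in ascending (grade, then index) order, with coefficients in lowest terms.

Method: the blade images are trace-orthogonal — tr(rho(e_A) rho(e_B)^-1) = 4 if A = B and 0 otherwise — and rho(e_A)^-1 = (e_A)^2 * rho(e_A) with (e_A)^2 = +1 or -1, so the coefficient of e_A in the preimage is (e_A)^2 * tr(M rho(e_A))/4.
Nonzero projections over blades of grade <= 2: e3: (e3)^2 = -1, tr(M rho(e3)) = 4, coefficient -1; e13: (e13)^2 = +1, tr(M rho(e13)) = -36, coefficient -9. Every other blade of grade <= 2 projects to 0.
Answer: -e3 - 9*e13


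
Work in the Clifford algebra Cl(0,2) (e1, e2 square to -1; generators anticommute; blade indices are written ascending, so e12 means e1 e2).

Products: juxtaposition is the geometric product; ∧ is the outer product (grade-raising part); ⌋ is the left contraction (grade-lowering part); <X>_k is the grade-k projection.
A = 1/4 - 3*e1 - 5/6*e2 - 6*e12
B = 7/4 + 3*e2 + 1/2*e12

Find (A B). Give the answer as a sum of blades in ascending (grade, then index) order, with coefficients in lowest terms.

step 1: 95/16 + 37/3*e1 + 19/24*e2 - 155/8*e12
Answer: 95/16 + 37/3*e1 + 19/24*e2 - 155/8*e12


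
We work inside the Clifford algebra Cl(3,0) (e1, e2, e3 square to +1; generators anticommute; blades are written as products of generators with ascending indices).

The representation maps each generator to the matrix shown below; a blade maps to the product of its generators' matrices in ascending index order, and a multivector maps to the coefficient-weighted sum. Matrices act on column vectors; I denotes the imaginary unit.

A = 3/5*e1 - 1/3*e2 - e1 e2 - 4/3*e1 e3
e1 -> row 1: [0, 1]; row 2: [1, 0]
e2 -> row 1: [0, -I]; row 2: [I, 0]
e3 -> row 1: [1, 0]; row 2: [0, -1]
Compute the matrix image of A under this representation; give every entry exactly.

Bivector images (products of the table entries): rho(e1 e2) = rho(e1)rho(e2) = row 1: [I, 0]; row 2: [0, -I]; rho(e1 e3) = rho(e1)rho(e3) = row 1: [0, -1]; row 2: [1, 0].
M = (3/5)*rho(e1) + (-1/3)*rho(e2) + (-1)*rho(e1 e2) + (-4/3)*rho(e1 e3), summed entrywise:
Answer: row 1: [-I, 29/15 + I/3]; row 2: [-11/15 - I/3, I]


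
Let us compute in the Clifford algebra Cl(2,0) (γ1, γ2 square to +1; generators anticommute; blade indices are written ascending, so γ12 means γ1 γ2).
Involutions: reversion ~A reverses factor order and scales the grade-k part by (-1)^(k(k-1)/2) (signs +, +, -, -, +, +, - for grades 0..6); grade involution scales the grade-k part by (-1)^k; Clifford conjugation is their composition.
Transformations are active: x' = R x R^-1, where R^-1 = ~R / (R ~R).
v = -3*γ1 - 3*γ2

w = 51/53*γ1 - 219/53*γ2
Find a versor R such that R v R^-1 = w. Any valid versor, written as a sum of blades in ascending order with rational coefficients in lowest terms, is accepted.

Reasoning: v^2 = w^2 = 18 since conjugation preserves the quadratic form; R = v + w = -108/53*γ1 - 378/53*γ2 is then valid when invertible, keeping its own part and reversing (v - w)/2.
Answer: -108/53*γ1 - 378/53*γ2


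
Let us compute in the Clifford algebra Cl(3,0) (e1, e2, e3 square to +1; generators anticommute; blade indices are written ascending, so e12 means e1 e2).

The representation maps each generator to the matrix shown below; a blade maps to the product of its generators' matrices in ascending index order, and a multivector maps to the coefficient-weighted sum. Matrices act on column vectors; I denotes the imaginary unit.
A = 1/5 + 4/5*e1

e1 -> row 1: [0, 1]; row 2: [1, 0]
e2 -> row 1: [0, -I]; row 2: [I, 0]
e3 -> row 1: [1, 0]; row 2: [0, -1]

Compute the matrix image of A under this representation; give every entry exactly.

M = (1/5)*1 + (4/5)*rho(e1), summed entrywise (1 is the identity matrix):
Answer: row 1: [1/5, 4/5]; row 2: [4/5, 1/5]


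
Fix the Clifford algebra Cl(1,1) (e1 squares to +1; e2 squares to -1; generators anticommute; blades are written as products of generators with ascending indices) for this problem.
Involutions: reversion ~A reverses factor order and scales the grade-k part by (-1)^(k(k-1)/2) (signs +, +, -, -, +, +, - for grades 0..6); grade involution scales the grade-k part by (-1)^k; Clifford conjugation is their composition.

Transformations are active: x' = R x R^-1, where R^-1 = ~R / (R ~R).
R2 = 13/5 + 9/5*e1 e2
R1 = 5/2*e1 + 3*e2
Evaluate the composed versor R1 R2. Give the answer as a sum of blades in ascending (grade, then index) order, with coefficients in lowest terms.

Distribute over the terms of R1 (each basis-blade product reordered to ascending indices, repeated generators contracted through their squares):
(5/2*e1) R2 = 13/2*e1 + 9/2*e2
(3*e2) R2 = 27/5*e1 + 39/5*e2
Summing the partial products and collecting blades:
Answer: 119/10*e1 + 123/10*e2


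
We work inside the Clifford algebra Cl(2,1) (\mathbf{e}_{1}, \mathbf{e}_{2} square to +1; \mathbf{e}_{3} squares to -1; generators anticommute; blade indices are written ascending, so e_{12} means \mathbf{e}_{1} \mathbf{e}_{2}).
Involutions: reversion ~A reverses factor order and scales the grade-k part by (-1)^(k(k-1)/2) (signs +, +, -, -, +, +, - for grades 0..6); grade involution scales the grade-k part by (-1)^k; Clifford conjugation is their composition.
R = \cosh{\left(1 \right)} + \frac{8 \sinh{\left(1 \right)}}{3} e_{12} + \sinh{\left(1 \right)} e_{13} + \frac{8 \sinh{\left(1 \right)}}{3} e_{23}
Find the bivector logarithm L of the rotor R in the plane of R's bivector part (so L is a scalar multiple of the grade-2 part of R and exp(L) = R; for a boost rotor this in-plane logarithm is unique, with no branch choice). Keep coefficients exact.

The scalar part of R is \cosh{\left(1 \right)}, which fixes the rapidity magnitude through cosh (cosh is even, so it cannot fix the sign — the bivector part carries that); dividing the bivector part by sinh of the rapidity gives the plane, and L = rapidity * plane, where the joint sign ambiguity of (rapidity, plane) cancels in the product.
Concretely: cosh(rapidity) = \cosh{\left(1 \right)} gives rapidity = ±1, and since rapidity/sinh(rapidity) is even the sign is immaterial: L = (rapidity/sinh(rapidity)) * <R>_2 = (\frac{1}{\sinh{\left(1 \right)}}) * <R>_2.
Answer: \frac{8}{3} e_{12} + e_{13} + \frac{8}{3} e_{23}


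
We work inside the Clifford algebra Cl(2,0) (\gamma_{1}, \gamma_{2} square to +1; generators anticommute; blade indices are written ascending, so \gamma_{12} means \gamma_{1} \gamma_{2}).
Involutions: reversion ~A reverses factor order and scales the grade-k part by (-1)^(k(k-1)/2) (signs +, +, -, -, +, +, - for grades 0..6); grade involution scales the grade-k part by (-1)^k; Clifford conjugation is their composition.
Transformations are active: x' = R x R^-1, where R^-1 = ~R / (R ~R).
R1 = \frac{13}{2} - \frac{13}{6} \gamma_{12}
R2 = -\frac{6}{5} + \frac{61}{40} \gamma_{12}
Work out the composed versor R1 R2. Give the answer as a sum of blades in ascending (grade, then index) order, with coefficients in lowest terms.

Distribute over the terms of R1 (each basis-blade product reordered to ascending indices, repeated generators contracted through their squares):
(\frac{13}{2}) R2 = -\frac{39}{5} + \frac{793}{80} \gamma_{12}
(-\frac{13}{6} \gamma_{12}) R2 = \frac{793}{240} + \frac{13}{5} \gamma_{12}
Summing the partial products and collecting blades:
Answer: -\frac{1079}{240} + \frac{1001}{80} \gamma_{12}


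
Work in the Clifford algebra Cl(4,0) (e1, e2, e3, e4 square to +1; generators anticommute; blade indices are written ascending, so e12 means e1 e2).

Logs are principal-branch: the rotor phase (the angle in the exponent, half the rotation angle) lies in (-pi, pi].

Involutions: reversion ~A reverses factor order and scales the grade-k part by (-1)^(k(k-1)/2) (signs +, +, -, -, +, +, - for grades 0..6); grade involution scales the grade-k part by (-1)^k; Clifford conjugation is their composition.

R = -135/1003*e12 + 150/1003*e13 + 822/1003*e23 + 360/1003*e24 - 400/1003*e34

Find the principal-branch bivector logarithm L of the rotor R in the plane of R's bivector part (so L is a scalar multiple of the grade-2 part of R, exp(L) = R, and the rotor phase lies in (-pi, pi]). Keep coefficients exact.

The scalar part of R is 0, which fixes the principal-branch rotor phase; the unit plane is then the bivector part divided by the sine of that phase, and L is that plane scaled by the phase.
Concretely: cos(phase) = 0 gives phase = ±pi/2, and since phase/sin(phase) is even the sign is immaterial: L = (phase/sin(phase)) * <R>_2 = (pi/2) * <R>_2.
Answer: -135*pi/2006*e12 + 75*pi/1003*e13 + 411*pi/1003*e23 + 180*pi/1003*e24 - 200*pi/1003*e34


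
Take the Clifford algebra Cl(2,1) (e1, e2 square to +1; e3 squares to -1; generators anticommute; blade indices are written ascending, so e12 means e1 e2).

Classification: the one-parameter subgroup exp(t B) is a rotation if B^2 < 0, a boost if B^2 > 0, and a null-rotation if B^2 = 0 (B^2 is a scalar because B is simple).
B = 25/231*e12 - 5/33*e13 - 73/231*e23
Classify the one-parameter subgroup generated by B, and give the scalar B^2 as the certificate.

B^2 term by term: the squares give (25/231)^2*(e12)^2 + (-5/33)^2*(e13)^2 + (-73/231)^2*(e23)^2 = 625/53361*(-1) + 25/1089*(+1) + 5329/53361*(+1) = 1/9 (each basis 2-blade squares to minus the product of its generators' squares); cross terms between blades sharing an index anticommute and cancel. So B^2 = 1/9.
Answer: boost, certificate B^2 = 1/9. One invariant decides it: the square 1/9 survives every conjugation, and its sign is exactly the classification.


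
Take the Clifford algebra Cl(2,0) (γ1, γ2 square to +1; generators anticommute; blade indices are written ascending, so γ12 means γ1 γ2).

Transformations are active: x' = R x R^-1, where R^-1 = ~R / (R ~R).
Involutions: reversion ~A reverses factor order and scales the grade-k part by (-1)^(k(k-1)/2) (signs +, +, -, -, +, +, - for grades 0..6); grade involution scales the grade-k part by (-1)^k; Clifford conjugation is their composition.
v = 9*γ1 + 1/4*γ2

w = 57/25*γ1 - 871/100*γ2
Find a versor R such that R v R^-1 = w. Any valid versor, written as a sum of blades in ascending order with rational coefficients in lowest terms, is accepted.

R = v + w = 282/25*γ1 - 423/50*γ2 works: the equal norms (1297/16) guarantee its sandwich swaps v into w.
Answer: 282/25*γ1 - 423/50*γ2


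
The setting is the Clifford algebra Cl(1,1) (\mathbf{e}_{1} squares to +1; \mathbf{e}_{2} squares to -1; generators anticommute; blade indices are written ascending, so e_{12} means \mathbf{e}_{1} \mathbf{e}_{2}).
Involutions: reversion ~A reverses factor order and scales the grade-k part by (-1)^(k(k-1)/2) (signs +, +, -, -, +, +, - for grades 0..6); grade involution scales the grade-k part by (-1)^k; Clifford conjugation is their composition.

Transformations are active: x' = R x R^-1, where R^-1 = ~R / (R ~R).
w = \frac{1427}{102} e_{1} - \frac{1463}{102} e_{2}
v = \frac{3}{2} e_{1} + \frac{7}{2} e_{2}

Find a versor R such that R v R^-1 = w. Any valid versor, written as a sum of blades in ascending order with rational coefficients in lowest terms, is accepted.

Sketch: the shared square -10 makes R = v + w = \frac{790}{51} e_{1} - \frac{553}{51} e_{2} the natural versor; its sandwich fixes that direction, negates (v - w)/2, and sends v to w.
Answer: \frac{790}{51} e_{1} - \frac{553}{51} e_{2}


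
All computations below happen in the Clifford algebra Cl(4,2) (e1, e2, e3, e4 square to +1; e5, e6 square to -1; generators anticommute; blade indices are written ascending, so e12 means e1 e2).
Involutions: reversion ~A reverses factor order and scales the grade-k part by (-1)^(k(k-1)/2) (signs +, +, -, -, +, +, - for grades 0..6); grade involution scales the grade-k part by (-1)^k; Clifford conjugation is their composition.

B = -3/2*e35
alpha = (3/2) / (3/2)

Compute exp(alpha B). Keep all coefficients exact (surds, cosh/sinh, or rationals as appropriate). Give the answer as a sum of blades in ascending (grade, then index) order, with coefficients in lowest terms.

B^2 = (-3/2)^2*(e35)^2 = 9/4*(+1) = 9/4 (a basis 2-blade squares to minus the product of its generators' squares).
B^2 = 9/4 — since the square is positive, the closed form is hyperbolic: l = 3/2, alpha*l = 3/2, so exp(alpha B) = cosh(3/2) + (sinh(3/2)/(3/2))*B = cosh(3/2) + (2*sinh(3/2)/3)*B.
Answer: cosh(3/2) - sinh(3/2)*e35


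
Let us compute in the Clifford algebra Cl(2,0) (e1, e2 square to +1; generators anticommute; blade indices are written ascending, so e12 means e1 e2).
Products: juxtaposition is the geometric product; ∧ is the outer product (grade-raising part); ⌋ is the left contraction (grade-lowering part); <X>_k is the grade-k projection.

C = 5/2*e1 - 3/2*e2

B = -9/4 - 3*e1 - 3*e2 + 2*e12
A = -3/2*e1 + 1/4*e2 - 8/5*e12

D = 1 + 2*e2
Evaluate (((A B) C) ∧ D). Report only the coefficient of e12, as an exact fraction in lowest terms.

step 1: 139/20 + 307/40*e1 - 669/80*e2 + 177/20*e12
step 2: 5077/160 + 41/10*e1 - 651/20*e2 + 1503/160*e12
step 3: 5077/160 + 41/10*e1 + 2473/80*e2 + 563/32*e12
Answer: 563/32


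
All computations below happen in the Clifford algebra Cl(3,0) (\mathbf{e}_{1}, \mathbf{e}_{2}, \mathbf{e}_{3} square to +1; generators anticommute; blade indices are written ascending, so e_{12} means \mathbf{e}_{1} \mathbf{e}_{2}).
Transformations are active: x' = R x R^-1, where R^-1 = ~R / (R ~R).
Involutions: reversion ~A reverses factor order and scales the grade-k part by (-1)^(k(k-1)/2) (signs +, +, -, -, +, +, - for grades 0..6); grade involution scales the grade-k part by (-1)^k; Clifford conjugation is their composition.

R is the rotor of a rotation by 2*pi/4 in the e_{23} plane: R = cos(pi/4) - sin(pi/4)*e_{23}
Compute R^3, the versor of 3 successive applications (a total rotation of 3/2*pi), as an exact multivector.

Rotor phase runs at HALF the rotation angle; powers of one rotor simply add phase, so after 3 steps in e_{23} the phase is 3*pi/4 = \frac{3 \pi}{4} and R^3 = cos(\frac{3 \pi}{4}) - sin(\frac{3 \pi}{4})*e_{23}.
cos(\frac{3 \pi}{4}) = - \frac{\sqrt{2}}{2} and sin(\frac{3 \pi}{4}) = \frac{\sqrt{2}}{2}, so R^3 = - \frac{\sqrt{2}}{2} - \frac{\sqrt{2}}{2} e_{23}. The net rotation is 3/2*pi; the rotor keeps the half-angle phase exactly.
Answer: - \frac{\sqrt{2}}{2} - \frac{\sqrt{2}}{2} e_{23}


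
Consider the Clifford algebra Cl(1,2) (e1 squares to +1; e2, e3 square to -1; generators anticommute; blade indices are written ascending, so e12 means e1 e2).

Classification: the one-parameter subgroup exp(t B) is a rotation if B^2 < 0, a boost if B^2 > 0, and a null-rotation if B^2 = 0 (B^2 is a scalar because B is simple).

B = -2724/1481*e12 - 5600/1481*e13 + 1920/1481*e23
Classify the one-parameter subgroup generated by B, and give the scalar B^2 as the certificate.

B^2 term by term: the squares give (-2724/1481)^2*(e12)^2 + (-5600/1481)^2*(e13)^2 + (1920/1481)^2*(e23)^2 = 7420176/2193361*(+1) + 31360000/2193361*(+1) + 3686400/2193361*(-1) = 16 (each basis 2-blade squares to minus the product of its generators' squares); cross terms between blades sharing an index anticommute and cancel. So B^2 = 16.
Answer: boost, certificate B^2 = 16. The class reads off the invariant scalar 16 directly.


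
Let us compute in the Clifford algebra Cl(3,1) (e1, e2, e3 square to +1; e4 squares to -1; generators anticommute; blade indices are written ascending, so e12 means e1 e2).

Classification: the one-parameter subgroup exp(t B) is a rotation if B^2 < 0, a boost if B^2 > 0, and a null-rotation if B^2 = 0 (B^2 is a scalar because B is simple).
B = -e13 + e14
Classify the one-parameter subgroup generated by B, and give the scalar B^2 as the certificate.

B^2 term by term: the squares give (-1)^2*(e13)^2 + (1)^2*(e14)^2 = 1*(-1) + 1*(+1) = 0 (each basis 2-blade squares to minus the product of its generators' squares); cross terms between blades sharing an index anticommute and cancel. So B^2 = 0.
Answer: null-rotation, certificate B^2 = 0. Certificate logic: 0 is a conjugation-invariant scalar, so its sign fixes rotation versus boost versus null-rotation outright.


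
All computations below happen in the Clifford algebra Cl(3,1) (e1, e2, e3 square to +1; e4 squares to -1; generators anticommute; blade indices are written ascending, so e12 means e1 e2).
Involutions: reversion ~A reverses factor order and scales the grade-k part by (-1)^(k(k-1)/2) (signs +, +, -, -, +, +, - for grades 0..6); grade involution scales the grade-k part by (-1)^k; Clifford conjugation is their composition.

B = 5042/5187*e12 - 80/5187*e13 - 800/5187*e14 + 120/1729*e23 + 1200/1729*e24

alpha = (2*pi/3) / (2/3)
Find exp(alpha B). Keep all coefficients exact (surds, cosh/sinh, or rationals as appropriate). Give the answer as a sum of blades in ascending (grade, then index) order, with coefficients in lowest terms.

B^2 term by term: the squares give (5042/5187)^2*(e12)^2 + (-80/5187)^2*(e13)^2 + (-800/5187)^2*(e14)^2 + (120/1729)^2*(e23)^2 + (1200/1729)^2*(e24)^2 = 25421764/26904969*(-1) + 6400/26904969*(-1) + 640000/26904969*(+1) + 14400/2989441*(-1) + 1440000/2989441*(+1) = -4/9 (each basis 2-blade squares to minus the product of its generators' squares); cross terms between blades sharing an index anticommute and cancel; the commuting (index-disjoint) pairs give grade-4 terms 2*c*c'*(blade product), which cancel blade by blade — e1234: 64000/2989441 - 64000/2989441 = 0 — confirming B is simple. So B^2 = -4/9.
B^2 = -4/9 — circular case — the even/odd split gives cos and sin: l = 2/3, alpha*l = 2*pi/3, so exp(alpha B) = cos(2*pi/3) + (sin(2*pi/3)/(2/3))*B = -1/2 + (3*sqrt(3)/4)*B.
Answer: -1/2 + 2521*sqrt(3)/3458*e12 - 20*sqrt(3)/1729*e13 - 200*sqrt(3)/1729*e14 + 90*sqrt(3)/1729*e23 + 900*sqrt(3)/1729*e24


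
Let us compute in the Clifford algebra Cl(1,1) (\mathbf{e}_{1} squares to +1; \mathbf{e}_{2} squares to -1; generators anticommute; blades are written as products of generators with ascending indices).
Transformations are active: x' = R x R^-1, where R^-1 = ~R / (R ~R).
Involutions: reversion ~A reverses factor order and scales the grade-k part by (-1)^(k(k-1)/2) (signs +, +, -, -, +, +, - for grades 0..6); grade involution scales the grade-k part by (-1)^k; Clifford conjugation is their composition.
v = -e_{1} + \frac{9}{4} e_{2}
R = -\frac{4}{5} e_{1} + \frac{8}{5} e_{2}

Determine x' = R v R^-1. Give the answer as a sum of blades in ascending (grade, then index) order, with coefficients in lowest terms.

~R = -\frac{4}{5} e_{1} + \frac{8}{5} e_{2}, and R ~R = -\frac{48}{25}, so R^-1 = ~R / (-\frac{48}{25}).
R v = -\frac{14}{5} - \frac{1}{5} e_{1} e_{2}
Answer: -\frac{4}{3} e_{1} + \frac{29}{12} e_{2}


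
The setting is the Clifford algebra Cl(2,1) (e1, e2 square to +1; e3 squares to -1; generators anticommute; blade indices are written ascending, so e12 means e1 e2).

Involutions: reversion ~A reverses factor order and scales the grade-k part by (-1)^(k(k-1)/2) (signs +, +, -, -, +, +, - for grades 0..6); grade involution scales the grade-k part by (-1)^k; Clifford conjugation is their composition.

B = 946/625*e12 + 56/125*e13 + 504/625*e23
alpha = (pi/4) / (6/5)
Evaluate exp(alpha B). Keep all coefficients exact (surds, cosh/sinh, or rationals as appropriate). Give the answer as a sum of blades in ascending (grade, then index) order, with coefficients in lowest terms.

B^2 term by term: the squares give (946/625)^2*(e12)^2 + (56/125)^2*(e13)^2 + (504/625)^2*(e23)^2 = 894916/390625*(-1) + 3136/15625*(+1) + 254016/390625*(+1) = -36/25 (each basis 2-blade squares to minus the product of its generators' squares); cross terms between blades sharing an index anticommute and cancel. So B^2 = -36/25.
B^2 = -36/25 — the series telescopes trigonometrically here: l = 6/5, alpha*l = pi/4, so exp(alpha B) = cos(pi/4) + (sin(pi/4)/(6/5))*B = sqrt(2)/2 + (5*sqrt(2)/12)*B.
Answer: sqrt(2)/2 + 473*sqrt(2)/750*e12 + 14*sqrt(2)/75*e13 + 42*sqrt(2)/125*e23


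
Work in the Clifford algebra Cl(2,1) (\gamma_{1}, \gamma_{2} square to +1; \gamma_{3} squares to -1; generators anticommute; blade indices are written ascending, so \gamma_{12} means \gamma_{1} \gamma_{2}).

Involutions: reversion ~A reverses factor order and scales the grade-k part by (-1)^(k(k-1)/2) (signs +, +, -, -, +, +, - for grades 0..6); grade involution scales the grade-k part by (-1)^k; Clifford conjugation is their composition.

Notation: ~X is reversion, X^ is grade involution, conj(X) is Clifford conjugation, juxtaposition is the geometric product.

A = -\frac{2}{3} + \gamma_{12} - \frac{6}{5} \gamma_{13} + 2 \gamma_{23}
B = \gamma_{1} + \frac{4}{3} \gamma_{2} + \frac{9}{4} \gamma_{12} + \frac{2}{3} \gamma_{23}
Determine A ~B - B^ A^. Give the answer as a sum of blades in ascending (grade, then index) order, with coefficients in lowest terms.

first term: \frac{11}{12} + \frac{2}{3} \gamma_{1} - \frac{17}{9} \gamma_{2} - \frac{22}{15} \gamma_{3} + \frac{23}{10} \gamma_{12} + \frac{23}{6} \gamma_{13} + \frac{283}{90} \gamma_{23} + \frac{18}{5} \gamma_{123}
second term: -\frac{11}{12} + 2 \gamma_{1} - \frac{1}{9} \gamma_{2} - \frac{22}{15} \gamma_{3} - \frac{7}{10} \gamma_{12} + \frac{23}{6} \gamma_{13} + \frac{203}{90} \gamma_{23} - \frac{18}{5} \gamma_{123}
Answer: \frac{11}{6} - \frac{4}{3} \gamma_{1} - \frac{16}{9} \gamma_{2} + 3 \gamma_{12} + \frac{8}{9} \gamma_{23} + \frac{36}{5} \gamma_{123}


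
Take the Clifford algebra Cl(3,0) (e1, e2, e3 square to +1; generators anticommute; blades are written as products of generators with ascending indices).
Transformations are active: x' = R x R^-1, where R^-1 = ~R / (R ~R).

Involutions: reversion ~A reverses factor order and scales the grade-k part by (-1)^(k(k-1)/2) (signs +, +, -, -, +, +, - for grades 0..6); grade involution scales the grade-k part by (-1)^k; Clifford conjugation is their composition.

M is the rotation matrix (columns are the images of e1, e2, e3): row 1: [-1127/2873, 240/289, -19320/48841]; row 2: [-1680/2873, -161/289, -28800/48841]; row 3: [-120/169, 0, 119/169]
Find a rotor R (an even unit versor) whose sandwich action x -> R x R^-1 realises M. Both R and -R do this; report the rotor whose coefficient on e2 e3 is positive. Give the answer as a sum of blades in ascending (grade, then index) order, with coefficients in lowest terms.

Method: write R = a + b12*e1 e2 + b13*e1 e3 + b23*e2 e3 with a^2 + b12^2 + b13^2 + b23^2 = 1 (so R^-1 = ~R). Expanding the columns R e_j ~R gives tr M = 4a^2 - 1 and, from the antisymmetric part, M21 - M12 = -4a*b12, M13 - M31 = 4a*b13, M32 - M23 = -4a*b23.
Here tr M = -11977/48841, so a^2 = (1 + tr M)/4 = 9216/48841 and a = ±96/221. Taking a = 96/221: M21 - M12 = -69120/48841, M13 - M31 = 15360/48841, M32 - M23 = 28800/48841, giving b12 = 180/221, b13 = 40/221, b23 = -75/221, i.e. R = 96/221 + 180/221*e1 e2 + 40/221*e1 e3 - 75/221*e2 e3.
Its e2 e3 coefficient is negative, so report the other preimage -R.
Answer: -96/221 - 180/221*e1 e2 - 40/221*e1 e3 + 75/221*e2 e3. Sheet selection: the two-to-one cover makes ±R indistinguishable at the matrix level (trace -11977/48841), so uniqueness comes from the required sign on e2 e3.


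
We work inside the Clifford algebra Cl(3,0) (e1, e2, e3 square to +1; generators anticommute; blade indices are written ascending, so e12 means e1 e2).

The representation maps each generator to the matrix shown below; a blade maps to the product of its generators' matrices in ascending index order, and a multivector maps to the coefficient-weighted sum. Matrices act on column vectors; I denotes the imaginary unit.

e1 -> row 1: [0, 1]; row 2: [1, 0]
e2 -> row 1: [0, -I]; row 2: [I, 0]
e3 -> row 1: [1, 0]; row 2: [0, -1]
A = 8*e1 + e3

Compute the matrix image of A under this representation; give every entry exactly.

M = (8)*rho(e1) + (1)*rho(e3), summed entrywise:
Answer: row 1: [1, 8]; row 2: [8, -1]


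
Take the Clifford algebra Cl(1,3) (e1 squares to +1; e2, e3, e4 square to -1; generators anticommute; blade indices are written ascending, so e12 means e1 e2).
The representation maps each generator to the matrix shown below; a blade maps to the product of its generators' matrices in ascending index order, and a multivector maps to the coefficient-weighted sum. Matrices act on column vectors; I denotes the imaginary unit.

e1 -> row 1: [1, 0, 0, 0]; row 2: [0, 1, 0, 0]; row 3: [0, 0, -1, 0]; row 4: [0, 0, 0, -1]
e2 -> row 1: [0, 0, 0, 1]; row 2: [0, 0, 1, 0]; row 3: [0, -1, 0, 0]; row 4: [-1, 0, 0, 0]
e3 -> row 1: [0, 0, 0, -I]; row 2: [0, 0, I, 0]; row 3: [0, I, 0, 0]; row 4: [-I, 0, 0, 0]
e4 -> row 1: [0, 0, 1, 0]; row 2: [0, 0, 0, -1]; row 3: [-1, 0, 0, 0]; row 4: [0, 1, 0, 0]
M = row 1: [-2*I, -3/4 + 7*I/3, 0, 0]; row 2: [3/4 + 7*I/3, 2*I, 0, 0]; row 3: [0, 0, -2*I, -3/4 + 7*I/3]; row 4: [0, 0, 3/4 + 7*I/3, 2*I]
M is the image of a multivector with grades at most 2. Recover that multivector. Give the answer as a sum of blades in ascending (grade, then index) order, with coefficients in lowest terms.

Method: the blade images are trace-orthogonal — tr(rho(e_A) rho(e_B)^-1) = 4 if A = B and 0 otherwise — and rho(e_A)^-1 = (e_A)^2 * rho(e_A) with (e_A)^2 = +1 or -1, so the coefficient of e_A in the preimage is (e_A)^2 * tr(M rho(e_A))/4.
Nonzero projections over blades of grade <= 2: e23: (e23)^2 = -1, tr(M rho(e23)) = -8, coefficient 2; e24: (e24)^2 = -1, tr(M rho(e24)) = 3, coefficient -3/4; e34: (e34)^2 = -1, tr(M rho(e34)) = 28/3, coefficient -7/3. Every other blade of grade <= 2 projects to 0.
Answer: 2*e23 - 3/4*e24 - 7/3*e34


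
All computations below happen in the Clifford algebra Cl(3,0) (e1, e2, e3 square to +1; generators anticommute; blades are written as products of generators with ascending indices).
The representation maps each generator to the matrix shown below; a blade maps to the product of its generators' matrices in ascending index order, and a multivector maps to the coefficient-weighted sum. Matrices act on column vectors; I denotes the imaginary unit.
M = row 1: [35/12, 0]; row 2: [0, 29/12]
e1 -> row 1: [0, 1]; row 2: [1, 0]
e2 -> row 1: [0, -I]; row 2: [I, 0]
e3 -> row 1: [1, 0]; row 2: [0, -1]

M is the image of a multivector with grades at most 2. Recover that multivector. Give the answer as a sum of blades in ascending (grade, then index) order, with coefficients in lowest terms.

Method: 1, rho(e1), rho(e2), rho(e3) form a trace-orthogonal basis of the 2x2 complex matrices (tr(X Y) = 2 if X = Y, else 0), so M = m0*1 + m1*rho(e1) + m2*rho(e2) + m3*rho(e3) with m0 = tr(M)/2 = 8/3, m1 = tr(M rho(e1))/2 = 0, m2 = tr(M rho(e2))/2 = 0, m3 = tr(M rho(e3))/2 = 1/4.
Multiplying table entries, the bivector images are rho(e1 e2) = I*rho(e3), rho(e1 e3) = -I*rho(e2), rho(e2 e3) = I*rho(e1); with real blade coefficients the real parts of m0..m3 are the coefficients of 1, e1, e2, e3 and the imaginary parts give the bivectors (e2 e3: Im m1, e1 e3: -Im m2, e1 e2: Im m3).
Answer: 8/3 + 1/4*e3


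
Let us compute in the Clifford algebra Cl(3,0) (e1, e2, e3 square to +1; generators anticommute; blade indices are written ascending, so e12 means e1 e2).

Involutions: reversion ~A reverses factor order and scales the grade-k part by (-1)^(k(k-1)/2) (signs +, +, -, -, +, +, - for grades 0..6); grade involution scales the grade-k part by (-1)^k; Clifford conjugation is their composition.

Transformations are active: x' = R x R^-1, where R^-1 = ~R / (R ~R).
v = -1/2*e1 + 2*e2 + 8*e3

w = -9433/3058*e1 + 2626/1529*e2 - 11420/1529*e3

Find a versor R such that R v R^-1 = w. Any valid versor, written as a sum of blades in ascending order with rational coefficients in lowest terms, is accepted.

Equal squares first: v^2 = w^2 = 273/4. Then v + w = -5481/1529*e1 + 5684/1529*e2 + 812/1529*e3 is a versor taking v to w, provided it is invertible.
Answer: -5481/1529*e1 + 5684/1529*e2 + 812/1529*e3


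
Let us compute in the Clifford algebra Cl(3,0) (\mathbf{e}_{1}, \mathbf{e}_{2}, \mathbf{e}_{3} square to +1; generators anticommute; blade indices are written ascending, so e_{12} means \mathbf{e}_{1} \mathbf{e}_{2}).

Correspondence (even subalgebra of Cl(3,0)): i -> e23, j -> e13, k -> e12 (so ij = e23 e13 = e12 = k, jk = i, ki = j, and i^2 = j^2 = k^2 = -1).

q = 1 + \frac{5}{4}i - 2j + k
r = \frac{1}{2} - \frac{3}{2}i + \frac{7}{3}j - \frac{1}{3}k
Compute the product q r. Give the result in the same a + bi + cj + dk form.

In blades: q = 1 + e_{12} - 2 e_{13} + \frac{5}{4} e_{23}, r = \frac{1}{2} - \frac{1}{3} e_{12} + \frac{7}{3} e_{13} - \frac{3}{2} e_{23}.
Distribute q over r term by term (generator squares from the signature, products reordered to ascending indices): (1)*r = \frac{1}{2} - \frac{1}{3} e_{12} + \frac{7}{3} e_{13} - \frac{3}{2} e_{23}; (e_{12})*r = \frac{1}{3} + \frac{1}{2} e_{12} - \frac{3}{2} e_{13} - \frac{7}{3} e_{23}; (-2 e_{13})*r = \frac{14}{3} - 3 e_{12} - e_{13} + \frac{2}{3} e_{23}; (\frac{5}{4} e_{23})*r = \frac{15}{8} + \frac{35}{12} e_{12} + \frac{5}{12} e_{13} + \frac{5}{8} e_{23}.
Sum: \frac{59}{8} + \frac{1}{12} e_{12} + \frac{1}{4} e_{13} - \frac{61}{24} e_{23}; translating back through the correspondence:
Answer: \frac{59}{8} - \frac{61}{24}i + \frac{1}{4}j + \frac{1}{12}k


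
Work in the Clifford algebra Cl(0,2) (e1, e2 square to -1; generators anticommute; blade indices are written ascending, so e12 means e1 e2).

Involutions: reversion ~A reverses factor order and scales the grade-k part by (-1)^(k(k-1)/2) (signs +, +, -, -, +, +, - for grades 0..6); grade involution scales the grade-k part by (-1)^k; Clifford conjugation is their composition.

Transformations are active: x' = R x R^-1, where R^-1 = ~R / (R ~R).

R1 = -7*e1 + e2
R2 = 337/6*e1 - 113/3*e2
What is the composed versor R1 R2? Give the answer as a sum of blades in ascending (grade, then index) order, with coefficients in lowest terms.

Distribute over the terms of R1 (each basis-blade product reordered to ascending indices, repeated generators contracted through their squares):
(-7*e1) R2 = 2359/6 + 791/3*e12
(e2) R2 = 113/3 - 337/6*e12
Summing the partial products and collecting blades:
Answer: 2585/6 + 415/2*e12
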